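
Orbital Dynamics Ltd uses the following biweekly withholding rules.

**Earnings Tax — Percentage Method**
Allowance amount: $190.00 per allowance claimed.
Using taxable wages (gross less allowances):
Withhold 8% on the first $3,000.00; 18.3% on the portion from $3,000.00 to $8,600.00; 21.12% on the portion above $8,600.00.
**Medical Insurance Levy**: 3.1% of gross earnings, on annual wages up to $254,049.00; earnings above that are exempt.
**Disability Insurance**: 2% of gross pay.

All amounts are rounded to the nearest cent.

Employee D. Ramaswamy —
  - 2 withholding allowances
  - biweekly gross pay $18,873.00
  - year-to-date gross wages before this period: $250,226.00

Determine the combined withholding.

Earnings Tax: taxable = $18,873.00 − 2×$190.00 = $18,493.00
  $1,264.80 + 21.12% × ($18,493.00 − $8,600.00) = $1,264.80 + 21.12% × $9,893.00 = $3,354.20
Medical Insurance Levy: cap $254,049.00 − YTD $250,226.00 = $3,823.00 subject; 3.1% × $3,823.00 = $118.51
Disability Insurance: 2% × $18,873.00 = $377.46
Total: $3,354.20 + $118.51 + $377.46 = $3,850.17

$3,850.17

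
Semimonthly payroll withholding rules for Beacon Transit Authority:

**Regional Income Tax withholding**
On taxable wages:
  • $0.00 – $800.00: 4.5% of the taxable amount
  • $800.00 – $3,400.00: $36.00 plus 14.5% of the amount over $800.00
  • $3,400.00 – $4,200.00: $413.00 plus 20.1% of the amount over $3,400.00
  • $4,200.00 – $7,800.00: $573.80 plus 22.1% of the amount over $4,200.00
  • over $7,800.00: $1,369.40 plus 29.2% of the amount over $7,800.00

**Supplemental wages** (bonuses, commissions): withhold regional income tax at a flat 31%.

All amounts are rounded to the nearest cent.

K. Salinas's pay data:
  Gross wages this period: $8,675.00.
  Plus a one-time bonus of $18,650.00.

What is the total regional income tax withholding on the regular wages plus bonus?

Regional Income Tax: taxable = $8,675.00
  $1,369.40 + 29.2% × ($8,675.00 − $7,800.00) = $1,369.40 + 29.2% × $875.00 = $1,624.90
Supplemental (31% flat on bonus): 31% × $18,650.00 = $5,781.50
Total regional income tax: $1,624.90 + $5,781.50 = $7,406.40

$7,406.40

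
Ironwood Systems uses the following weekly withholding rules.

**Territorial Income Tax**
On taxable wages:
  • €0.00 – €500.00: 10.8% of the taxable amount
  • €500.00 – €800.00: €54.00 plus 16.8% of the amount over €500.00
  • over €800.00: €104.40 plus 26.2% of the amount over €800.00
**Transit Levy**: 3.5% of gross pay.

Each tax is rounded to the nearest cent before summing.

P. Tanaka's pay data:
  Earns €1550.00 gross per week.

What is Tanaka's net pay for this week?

€1194.85

Territorial Income Tax: taxable = €1550.00
  €104.40 + 26.2% × (€1550.00 − €800.00) = €104.40 + 26.2% × €750.00 = €300.90
Transit Levy: 3.5% × €1550.00 = €54.25
Total withheld: €300.90 + €54.25 = €355.15
Net pay: €1550.00 − €355.15 = €1194.85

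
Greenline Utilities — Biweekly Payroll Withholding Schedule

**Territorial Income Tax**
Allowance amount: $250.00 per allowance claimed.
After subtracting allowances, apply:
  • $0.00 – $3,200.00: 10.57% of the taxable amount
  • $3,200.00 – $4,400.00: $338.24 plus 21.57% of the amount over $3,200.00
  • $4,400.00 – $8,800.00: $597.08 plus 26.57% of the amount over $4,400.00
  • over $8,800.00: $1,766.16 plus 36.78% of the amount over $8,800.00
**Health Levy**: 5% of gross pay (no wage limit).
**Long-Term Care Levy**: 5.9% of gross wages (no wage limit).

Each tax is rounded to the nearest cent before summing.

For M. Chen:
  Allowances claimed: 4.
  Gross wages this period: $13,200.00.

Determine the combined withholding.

$4,455.48

Territorial Income Tax: taxable = $13,200.00 − 4×$250.00 = $12,200.00
  $1,766.16 + 36.78% × ($12,200.00 − $8,800.00) = $1,766.16 + 36.78% × $3,400.00 = $3,016.68
Health Levy: 5% × $13,200.00 = $660.00
Long-Term Care Levy: 5.9% × $13,200.00 = $778.80
Total: $3,016.68 + $660.00 + $778.80 = $4,455.48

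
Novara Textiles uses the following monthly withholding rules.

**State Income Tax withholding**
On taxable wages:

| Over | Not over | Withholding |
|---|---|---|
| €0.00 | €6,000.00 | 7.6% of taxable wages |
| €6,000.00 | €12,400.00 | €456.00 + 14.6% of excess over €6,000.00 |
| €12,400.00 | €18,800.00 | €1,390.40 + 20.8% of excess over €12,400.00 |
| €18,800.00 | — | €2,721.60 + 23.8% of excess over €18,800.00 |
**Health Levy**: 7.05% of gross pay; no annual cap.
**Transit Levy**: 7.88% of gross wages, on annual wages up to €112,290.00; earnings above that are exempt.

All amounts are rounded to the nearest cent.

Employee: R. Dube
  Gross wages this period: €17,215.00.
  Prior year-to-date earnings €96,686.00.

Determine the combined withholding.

State Income Tax: taxable = €17,215.00
  €1,390.40 + 20.8% × (€17,215.00 − €12,400.00) = €1,390.40 + 20.8% × €4,815.00 = €2,391.92
Health Levy: 7.05% × €17,215.00 = €1,213.66
Transit Levy: cap €112,290.00 − YTD €96,686.00 = €15,604.00 subject; 7.88% × €15,604.00 = €1,229.60
Total: €2,391.92 + €1,213.66 + €1,229.60 = €4,835.18

€4,835.18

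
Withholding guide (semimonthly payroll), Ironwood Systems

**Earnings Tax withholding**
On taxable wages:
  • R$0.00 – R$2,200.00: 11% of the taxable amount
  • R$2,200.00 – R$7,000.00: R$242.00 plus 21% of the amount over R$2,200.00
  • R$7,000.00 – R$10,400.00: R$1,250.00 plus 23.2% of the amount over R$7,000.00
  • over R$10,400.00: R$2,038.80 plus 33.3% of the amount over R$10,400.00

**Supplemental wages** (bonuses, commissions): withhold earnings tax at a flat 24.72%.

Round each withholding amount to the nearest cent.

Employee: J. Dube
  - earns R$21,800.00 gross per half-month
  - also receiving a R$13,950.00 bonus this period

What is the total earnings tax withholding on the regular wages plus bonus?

Earnings Tax: taxable = R$21,800.00
  R$2,038.80 + 33.3% × (R$21,800.00 − R$10,400.00) = R$2,038.80 + 33.3% × R$11,400.00 = R$5,835.00
Supplemental (24.72% flat on bonus): 24.72% × R$13,950.00 = R$3,448.44
Total earnings tax: R$5,835.00 + R$3,448.44 = R$9,283.44

R$9,283.44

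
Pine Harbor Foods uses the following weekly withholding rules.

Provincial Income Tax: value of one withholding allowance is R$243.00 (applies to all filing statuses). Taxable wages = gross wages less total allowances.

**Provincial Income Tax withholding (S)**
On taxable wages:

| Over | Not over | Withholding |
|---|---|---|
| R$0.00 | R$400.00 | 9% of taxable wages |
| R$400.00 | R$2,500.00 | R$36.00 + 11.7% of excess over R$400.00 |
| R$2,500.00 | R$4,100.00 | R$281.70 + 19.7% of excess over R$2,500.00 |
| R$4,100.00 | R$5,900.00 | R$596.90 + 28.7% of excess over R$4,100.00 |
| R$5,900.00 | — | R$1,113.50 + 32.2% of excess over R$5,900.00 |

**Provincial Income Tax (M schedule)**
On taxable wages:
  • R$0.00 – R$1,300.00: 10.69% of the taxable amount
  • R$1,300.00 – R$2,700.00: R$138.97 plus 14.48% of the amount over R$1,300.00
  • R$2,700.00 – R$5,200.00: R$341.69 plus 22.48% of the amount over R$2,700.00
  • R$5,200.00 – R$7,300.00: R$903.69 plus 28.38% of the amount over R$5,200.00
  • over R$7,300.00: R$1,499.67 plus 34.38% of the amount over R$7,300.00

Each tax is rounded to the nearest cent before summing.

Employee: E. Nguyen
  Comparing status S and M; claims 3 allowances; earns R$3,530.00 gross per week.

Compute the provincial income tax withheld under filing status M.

Provincial Income Tax (M): taxable = R$3,530.00 − 3×R$243.00 = R$2,801.00
  R$341.69 + 22.48% × (R$2,801.00 − R$2,700.00) = R$341.69 + 22.48% × R$101.00 = R$364.39

R$364.39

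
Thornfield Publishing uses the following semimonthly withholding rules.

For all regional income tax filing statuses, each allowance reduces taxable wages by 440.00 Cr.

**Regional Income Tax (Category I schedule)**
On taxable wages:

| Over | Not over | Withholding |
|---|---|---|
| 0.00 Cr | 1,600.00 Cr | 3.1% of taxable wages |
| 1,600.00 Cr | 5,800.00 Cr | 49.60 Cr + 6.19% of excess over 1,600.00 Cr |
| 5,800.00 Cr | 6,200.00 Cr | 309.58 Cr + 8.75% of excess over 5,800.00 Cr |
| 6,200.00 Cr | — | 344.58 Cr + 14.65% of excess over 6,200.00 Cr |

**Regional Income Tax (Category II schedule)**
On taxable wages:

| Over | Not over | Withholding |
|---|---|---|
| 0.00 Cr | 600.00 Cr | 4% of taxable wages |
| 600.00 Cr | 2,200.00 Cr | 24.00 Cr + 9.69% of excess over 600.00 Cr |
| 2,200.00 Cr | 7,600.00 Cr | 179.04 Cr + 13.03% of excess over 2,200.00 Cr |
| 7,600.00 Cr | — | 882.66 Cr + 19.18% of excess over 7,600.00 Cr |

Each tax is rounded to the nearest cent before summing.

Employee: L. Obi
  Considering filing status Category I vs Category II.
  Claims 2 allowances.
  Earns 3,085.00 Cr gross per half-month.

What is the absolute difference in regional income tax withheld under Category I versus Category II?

92.64 Cr

Regional Income Tax (Category I): taxable = 3,085.00 Cr − 2×440.00 Cr = 2,205.00 Cr
  49.60 Cr + 6.19% × (2,205.00 Cr − 1,600.00 Cr) = 49.60 Cr + 6.19% × 605.00 Cr = 87.05 Cr
Regional Income Tax (Category II): taxable = 3,085.00 Cr − 2×440.00 Cr = 2,205.00 Cr
  179.04 Cr + 13.03% × (2,205.00 Cr − 2,200.00 Cr) = 179.04 Cr + 13.03% × 5.00 Cr = 179.69 Cr
Difference: |87.05 Cr − 179.69 Cr| = 92.64 Cr (higher under Category II)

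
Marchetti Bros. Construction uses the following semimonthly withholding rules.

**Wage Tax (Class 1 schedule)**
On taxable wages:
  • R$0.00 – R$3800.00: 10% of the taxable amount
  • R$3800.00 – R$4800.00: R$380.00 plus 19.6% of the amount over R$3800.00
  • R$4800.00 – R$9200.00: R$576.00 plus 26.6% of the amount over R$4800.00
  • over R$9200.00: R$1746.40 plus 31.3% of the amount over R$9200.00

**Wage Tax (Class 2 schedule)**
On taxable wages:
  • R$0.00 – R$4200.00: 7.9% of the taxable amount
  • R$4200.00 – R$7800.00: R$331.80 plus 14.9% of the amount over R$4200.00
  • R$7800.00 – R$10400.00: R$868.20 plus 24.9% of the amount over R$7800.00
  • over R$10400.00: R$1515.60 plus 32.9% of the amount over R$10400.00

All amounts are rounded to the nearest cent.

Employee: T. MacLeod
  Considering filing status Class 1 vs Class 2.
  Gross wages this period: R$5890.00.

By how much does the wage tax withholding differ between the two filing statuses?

R$282.33

Wage Tax (Class 1): taxable = R$5890.00
  R$576.00 + 26.6% × (R$5890.00 − R$4800.00) = R$576.00 + 26.6% × R$1090.00 = R$865.94
Wage Tax (Class 2): taxable = R$5890.00
  R$331.80 + 14.9% × (R$5890.00 − R$4200.00) = R$331.80 + 14.9% × R$1690.00 = R$583.61
Difference: |R$865.94 − R$583.61| = R$282.33 (higher under Class 1)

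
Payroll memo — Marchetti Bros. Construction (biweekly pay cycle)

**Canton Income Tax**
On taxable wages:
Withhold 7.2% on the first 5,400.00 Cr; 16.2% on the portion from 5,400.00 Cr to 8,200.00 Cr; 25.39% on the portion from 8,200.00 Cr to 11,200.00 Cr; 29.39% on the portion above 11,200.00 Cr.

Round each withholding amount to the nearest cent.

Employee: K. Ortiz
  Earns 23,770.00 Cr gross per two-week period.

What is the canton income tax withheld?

5,298.42 Cr

Canton Income Tax: taxable = 23,770.00 Cr
  1,604.10 Cr + 29.39% × (23,770.00 Cr − 11,200.00 Cr) = 1,604.10 Cr + 29.39% × 12,570.00 Cr = 5,298.42 Cr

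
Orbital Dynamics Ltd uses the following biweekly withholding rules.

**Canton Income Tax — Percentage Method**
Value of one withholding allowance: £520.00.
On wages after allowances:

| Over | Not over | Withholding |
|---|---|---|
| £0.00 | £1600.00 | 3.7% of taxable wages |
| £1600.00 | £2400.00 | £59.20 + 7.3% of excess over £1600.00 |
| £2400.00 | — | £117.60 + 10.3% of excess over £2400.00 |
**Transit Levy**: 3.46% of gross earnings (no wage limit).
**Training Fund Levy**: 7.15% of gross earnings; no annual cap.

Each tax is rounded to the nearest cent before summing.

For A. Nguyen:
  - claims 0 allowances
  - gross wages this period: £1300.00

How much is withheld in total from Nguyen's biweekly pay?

Canton Income Tax: taxable = £1300.00
  3.7% × £1300.00 = £48.10
Transit Levy: 3.46% × £1300.00 = £44.98
Training Fund Levy: 7.15% × £1300.00 = £92.95
Total: £48.10 + £44.98 + £92.95 = £186.03

£186.03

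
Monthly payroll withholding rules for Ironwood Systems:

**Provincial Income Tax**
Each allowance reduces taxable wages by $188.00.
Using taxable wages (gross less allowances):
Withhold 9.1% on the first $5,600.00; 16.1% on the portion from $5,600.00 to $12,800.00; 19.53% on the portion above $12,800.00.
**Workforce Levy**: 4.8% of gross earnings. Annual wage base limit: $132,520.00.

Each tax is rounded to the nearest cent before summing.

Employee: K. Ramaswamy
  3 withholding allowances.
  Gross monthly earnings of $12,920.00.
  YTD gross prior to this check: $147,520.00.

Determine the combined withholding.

Provincial Income Tax: taxable = $12,920.00 − 3×$188.00 = $12,356.00
  $509.60 + 16.1% × ($12,356.00 − $5,600.00) = $509.60 + 16.1% × $6,756.00 = $1,597.32
Workforce Levy: YTD $147,520.00 ≥ cap $132,520.00 → $0.00
Total: $1,597.32 + $0.00 = $1,597.32

$1,597.32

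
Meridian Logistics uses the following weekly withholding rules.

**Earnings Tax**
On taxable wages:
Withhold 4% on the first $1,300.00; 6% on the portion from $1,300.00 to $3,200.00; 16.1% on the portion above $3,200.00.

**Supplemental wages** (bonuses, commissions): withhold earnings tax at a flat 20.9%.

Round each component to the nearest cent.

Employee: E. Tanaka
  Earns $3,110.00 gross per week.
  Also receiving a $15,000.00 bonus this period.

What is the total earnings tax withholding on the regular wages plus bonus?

Earnings Tax: taxable = $3,110.00
  $52.00 + 6% × ($3,110.00 − $1,300.00) = $52.00 + 6% × $1,810.00 = $160.60
Supplemental (20.9% flat on bonus): 20.9% × $15,000.00 = $3,135.00
Total earnings tax: $160.60 + $3,135.00 = $3,295.60

$3,295.60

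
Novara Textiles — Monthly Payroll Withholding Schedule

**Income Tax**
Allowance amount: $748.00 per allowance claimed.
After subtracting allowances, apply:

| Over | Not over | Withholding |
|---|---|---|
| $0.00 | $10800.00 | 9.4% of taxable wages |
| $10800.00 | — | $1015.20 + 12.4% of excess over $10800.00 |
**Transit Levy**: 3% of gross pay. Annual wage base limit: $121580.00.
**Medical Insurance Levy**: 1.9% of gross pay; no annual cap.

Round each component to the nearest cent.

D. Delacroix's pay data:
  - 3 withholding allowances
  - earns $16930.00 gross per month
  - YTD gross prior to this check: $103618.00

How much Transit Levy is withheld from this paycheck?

Transit Levy: 3% × $16930.00 = $507.90

$507.90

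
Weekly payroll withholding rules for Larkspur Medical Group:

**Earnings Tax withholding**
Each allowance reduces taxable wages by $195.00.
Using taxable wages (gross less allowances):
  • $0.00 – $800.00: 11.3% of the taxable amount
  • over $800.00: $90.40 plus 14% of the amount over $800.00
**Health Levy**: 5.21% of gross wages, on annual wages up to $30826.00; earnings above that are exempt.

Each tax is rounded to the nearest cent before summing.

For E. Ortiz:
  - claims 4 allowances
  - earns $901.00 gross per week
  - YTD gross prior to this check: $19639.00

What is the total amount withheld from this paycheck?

Earnings Tax: taxable = $901.00 − 4×$195.00 = $121.00
  11.3% × $121.00 = $13.67
Health Levy: 5.21% × $901.00 = $46.94
Total: $13.67 + $46.94 = $60.61

$60.61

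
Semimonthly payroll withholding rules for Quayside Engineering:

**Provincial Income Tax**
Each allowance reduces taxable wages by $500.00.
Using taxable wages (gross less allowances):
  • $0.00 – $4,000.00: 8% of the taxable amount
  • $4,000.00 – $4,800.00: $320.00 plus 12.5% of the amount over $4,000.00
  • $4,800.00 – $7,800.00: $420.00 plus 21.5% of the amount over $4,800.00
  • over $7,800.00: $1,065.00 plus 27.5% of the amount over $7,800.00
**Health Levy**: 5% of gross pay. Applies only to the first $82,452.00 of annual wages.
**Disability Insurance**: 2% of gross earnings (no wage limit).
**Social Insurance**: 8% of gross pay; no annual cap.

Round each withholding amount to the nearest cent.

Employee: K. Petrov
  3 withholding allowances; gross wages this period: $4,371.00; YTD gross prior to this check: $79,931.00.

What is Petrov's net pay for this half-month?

$3,578.17

Provincial Income Tax: taxable = $4,371.00 − 3×$500.00 = $2,871.00
  8% × $2,871.00 = $229.68
Health Levy: cap $82,452.00 − YTD $79,931.00 = $2,521.00 subject; 5% × $2,521.00 = $126.05
Disability Insurance: 2% × $4,371.00 = $87.42
Social Insurance: 8% × $4,371.00 = $349.68
Total withheld: $229.68 + $126.05 + $87.42 + $349.68 = $792.83
Net pay: $4,371.00 − $792.83 = $3,578.17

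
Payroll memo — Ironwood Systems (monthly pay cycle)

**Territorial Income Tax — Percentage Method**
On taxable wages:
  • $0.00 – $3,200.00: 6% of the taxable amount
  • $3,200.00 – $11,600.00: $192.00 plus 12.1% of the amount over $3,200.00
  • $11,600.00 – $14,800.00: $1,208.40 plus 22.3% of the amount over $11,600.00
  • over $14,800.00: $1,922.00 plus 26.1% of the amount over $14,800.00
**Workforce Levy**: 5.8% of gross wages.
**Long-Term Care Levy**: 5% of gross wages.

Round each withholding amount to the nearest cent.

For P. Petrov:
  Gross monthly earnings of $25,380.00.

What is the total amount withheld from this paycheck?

$7,424.42

Territorial Income Tax: taxable = $25,380.00
  $1,922.00 + 26.1% × ($25,380.00 − $14,800.00) = $1,922.00 + 26.1% × $10,580.00 = $4,683.38
Workforce Levy: 5.8% × $25,380.00 = $1,472.04
Long-Term Care Levy: 5% × $25,380.00 = $1,269.00
Total: $4,683.38 + $1,472.04 + $1,269.00 = $7,424.42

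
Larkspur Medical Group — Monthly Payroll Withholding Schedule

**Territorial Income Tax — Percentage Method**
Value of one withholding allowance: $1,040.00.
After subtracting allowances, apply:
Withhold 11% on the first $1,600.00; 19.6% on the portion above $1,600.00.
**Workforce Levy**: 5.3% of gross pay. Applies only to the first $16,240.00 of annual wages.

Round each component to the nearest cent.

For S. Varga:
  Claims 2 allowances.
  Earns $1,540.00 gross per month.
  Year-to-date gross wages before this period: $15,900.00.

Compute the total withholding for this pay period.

Territorial Income Tax: taxable = $1,540.00 − 2×$1,040.00 = $-540.00
  Taxable ≤ 0 → $0.00
Workforce Levy: cap $16,240.00 − YTD $15,900.00 = $340.00 subject; 5.3% × $340.00 = $18.02
Total: $0.00 + $18.02 = $18.02

$18.02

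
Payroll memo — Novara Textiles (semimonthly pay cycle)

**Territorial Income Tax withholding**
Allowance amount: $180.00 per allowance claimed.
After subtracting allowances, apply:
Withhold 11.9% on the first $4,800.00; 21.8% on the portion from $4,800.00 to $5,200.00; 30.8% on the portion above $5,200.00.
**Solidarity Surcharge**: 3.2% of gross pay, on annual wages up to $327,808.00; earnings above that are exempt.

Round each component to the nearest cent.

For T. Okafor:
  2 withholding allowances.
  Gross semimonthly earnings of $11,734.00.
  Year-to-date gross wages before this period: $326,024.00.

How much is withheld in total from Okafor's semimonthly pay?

$2,617.08

Territorial Income Tax: taxable = $11,734.00 − 2×$180.00 = $11,374.00
  $658.40 + 30.8% × ($11,374.00 − $5,200.00) = $658.40 + 30.8% × $6,174.00 = $2,559.99
Solidarity Surcharge: cap $327,808.00 − YTD $326,024.00 = $1,784.00 subject; 3.2% × $1,784.00 = $57.09
Total: $2,559.99 + $57.09 = $2,617.08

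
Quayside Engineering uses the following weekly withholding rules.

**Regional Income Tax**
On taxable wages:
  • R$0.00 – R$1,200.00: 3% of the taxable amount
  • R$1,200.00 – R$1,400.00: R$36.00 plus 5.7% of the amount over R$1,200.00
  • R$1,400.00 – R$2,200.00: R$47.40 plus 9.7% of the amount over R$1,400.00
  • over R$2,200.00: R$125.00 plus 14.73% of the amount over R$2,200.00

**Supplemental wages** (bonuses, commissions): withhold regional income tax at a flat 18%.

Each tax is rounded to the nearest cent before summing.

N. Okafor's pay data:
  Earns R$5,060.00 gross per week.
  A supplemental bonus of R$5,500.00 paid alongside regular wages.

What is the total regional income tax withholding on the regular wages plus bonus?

R$1,536.28

Regional Income Tax: taxable = R$5,060.00
  R$125.00 + 14.73% × (R$5,060.00 − R$2,200.00) = R$125.00 + 14.73% × R$2,860.00 = R$546.28
Supplemental (18% flat on bonus): 18% × R$5,500.00 = R$990.00
Total regional income tax: R$546.28 + R$990.00 = R$1,536.28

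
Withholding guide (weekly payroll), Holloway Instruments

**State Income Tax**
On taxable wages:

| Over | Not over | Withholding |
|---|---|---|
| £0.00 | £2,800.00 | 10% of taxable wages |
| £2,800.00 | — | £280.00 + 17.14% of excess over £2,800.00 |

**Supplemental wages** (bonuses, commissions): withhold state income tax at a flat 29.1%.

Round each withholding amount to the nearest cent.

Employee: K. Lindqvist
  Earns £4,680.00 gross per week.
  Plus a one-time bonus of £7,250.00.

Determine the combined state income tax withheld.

State Income Tax: taxable = £4,680.00
  £280.00 + 17.14% × (£4,680.00 − £2,800.00) = £280.00 + 17.14% × £1,880.00 = £602.23
Supplemental (29.1% flat on bonus): 29.1% × £7,250.00 = £2,109.75
Total state income tax: £602.23 + £2,109.75 = £2,711.98

£2,711.98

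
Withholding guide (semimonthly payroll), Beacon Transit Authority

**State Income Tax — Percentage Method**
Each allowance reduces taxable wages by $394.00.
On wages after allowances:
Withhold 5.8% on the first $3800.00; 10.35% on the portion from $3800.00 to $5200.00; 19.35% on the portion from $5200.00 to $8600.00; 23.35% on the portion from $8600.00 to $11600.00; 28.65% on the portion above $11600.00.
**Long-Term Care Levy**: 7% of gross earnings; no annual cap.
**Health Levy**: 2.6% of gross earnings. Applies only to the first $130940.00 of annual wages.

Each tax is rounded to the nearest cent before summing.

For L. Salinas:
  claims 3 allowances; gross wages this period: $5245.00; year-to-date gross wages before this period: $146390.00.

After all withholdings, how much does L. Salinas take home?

State Income Tax: taxable = $5245.00 − 3×$394.00 = $4063.00
  $220.40 + 10.35% × ($4063.00 − $3800.00) = $220.40 + 10.35% × $263.00 = $247.62
Long-Term Care Levy: 7% × $5245.00 = $367.15
Health Levy: YTD $146390.00 ≥ cap $130940.00 → $0.00
Total withheld: $247.62 + $367.15 + $0.00 = $614.77
Net pay: $5245.00 − $614.77 = $4630.23

$4630.23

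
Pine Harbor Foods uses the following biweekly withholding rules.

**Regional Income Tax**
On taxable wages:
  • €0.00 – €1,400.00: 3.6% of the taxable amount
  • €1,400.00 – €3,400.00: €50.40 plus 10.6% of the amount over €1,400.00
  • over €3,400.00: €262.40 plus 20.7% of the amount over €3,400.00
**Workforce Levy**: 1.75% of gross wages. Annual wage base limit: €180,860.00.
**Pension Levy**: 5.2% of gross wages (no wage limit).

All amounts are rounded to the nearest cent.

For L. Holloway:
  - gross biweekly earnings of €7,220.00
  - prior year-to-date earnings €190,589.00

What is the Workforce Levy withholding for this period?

€0.00

Workforce Levy: YTD €190,589.00 ≥ cap €180,860.00 → €0.00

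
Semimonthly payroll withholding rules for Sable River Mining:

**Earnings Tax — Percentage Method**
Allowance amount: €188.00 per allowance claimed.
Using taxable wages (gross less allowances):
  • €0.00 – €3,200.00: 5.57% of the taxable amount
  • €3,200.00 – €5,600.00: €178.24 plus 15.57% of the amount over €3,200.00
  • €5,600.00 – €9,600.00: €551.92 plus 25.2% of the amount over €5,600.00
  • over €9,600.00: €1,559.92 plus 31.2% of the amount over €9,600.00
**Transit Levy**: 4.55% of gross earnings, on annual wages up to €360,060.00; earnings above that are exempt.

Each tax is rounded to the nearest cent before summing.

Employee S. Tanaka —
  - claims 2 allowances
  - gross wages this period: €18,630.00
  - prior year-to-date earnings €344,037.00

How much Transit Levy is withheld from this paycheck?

€729.05

Transit Levy: cap €360,060.00 − YTD €344,037.00 = €16,023.00 subject; 4.55% × €16,023.00 = €729.05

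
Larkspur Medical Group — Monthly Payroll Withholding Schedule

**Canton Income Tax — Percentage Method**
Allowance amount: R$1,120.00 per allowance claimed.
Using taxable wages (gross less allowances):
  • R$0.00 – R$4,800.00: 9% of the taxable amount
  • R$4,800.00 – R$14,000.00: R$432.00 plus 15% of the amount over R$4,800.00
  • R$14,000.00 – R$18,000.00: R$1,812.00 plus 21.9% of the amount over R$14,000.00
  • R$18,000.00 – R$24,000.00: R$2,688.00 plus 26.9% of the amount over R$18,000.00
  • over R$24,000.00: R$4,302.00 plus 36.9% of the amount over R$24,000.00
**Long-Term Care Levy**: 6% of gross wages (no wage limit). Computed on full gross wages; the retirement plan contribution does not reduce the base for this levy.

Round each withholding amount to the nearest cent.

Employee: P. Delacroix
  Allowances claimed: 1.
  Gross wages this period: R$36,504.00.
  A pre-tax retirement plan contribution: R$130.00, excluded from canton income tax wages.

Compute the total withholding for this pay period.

R$10,644.97

Canton Income Tax: taxable = R$36,504.00 − R$130.00 − 1×R$1,120.00 = R$35,254.00
  R$4,302.00 + 36.9% × (R$35,254.00 − R$24,000.00) = R$4,302.00 + 36.9% × R$11,254.00 = R$8,454.73
Long-Term Care Levy: 6% × R$36,504.00 = R$2,190.24
Total: R$8,454.73 + R$2,190.24 = R$10,644.97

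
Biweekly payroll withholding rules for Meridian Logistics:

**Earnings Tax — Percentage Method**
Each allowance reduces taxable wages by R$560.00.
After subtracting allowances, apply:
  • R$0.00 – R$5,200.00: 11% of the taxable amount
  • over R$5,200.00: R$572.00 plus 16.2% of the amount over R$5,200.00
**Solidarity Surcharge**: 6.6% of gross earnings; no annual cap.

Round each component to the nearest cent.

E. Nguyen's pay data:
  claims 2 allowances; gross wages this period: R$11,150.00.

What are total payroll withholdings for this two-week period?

R$2,090.36

Earnings Tax: taxable = R$11,150.00 − 2×R$560.00 = R$10,030.00
  R$572.00 + 16.2% × (R$10,030.00 − R$5,200.00) = R$572.00 + 16.2% × R$4,830.00 = R$1,354.46
Solidarity Surcharge: 6.6% × R$11,150.00 = R$735.90
Total: R$1,354.46 + R$735.90 = R$2,090.36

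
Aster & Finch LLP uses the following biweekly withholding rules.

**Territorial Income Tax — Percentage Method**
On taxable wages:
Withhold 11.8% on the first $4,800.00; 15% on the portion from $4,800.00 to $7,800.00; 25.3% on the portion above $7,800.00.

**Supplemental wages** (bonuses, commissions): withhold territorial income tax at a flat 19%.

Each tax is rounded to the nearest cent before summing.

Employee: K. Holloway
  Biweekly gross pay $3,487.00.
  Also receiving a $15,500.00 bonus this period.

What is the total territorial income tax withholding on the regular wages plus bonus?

Territorial Income Tax: taxable = $3,487.00
  11.8% × $3,487.00 = $411.47
Supplemental (19% flat on bonus): 19% × $15,500.00 = $2,945.00
Total territorial income tax: $411.47 + $2,945.00 = $3,356.47

$3,356.47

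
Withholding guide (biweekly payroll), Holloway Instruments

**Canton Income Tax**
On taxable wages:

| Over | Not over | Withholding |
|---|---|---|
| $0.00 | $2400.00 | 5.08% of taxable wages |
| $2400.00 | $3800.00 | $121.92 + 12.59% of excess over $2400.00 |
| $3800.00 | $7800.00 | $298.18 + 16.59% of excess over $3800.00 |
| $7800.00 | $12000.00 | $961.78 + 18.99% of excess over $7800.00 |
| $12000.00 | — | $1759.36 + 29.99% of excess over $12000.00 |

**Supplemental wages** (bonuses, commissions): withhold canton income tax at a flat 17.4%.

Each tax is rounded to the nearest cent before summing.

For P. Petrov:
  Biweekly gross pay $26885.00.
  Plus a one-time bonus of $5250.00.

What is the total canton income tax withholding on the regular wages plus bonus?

$7136.87

Canton Income Tax: taxable = $26885.00
  $1759.36 + 29.99% × ($26885.00 − $12000.00) = $1759.36 + 29.99% × $14885.00 = $6223.37
Supplemental (17.4% flat on bonus): 17.4% × $5250.00 = $913.50
Total canton income tax: $6223.37 + $913.50 = $7136.87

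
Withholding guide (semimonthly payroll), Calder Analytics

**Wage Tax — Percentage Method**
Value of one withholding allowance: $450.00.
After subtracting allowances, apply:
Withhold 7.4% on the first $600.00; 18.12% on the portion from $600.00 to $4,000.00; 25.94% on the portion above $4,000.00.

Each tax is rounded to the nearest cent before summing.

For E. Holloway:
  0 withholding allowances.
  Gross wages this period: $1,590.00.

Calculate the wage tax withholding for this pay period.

$223.79

Wage Tax: taxable = $1,590.00
  $44.40 + 18.12% × ($1,590.00 − $600.00) = $44.40 + 18.12% × $990.00 = $223.79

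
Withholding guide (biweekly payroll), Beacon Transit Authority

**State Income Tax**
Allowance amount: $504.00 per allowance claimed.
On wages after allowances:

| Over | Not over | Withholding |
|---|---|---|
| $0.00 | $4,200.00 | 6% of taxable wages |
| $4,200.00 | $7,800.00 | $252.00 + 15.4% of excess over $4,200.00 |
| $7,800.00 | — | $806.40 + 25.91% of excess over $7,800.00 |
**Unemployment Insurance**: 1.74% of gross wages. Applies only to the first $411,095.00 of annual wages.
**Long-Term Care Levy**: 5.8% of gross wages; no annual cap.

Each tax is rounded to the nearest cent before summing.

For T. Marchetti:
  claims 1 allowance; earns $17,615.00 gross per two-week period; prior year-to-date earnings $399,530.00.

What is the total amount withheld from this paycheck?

State Income Tax: taxable = $17,615.00 − 1×$504.00 = $17,111.00
  $806.40 + 25.91% × ($17,111.00 − $7,800.00) = $806.40 + 25.91% × $9,311.00 = $3,218.88
Unemployment Insurance: cap $411,095.00 − YTD $399,530.00 = $11,565.00 subject; 1.74% × $11,565.00 = $201.23
Long-Term Care Levy: 5.8% × $17,615.00 = $1,021.67
Total: $3,218.88 + $201.23 + $1,021.67 = $4,441.78

$4,441.78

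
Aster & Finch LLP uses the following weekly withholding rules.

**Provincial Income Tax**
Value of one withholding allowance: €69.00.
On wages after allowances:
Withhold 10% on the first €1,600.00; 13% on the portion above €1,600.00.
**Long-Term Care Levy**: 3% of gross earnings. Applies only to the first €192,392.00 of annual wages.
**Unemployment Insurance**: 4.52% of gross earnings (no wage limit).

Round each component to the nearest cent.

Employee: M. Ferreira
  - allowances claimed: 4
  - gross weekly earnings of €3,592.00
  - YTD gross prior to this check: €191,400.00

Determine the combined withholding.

€575.20

Provincial Income Tax: taxable = €3,592.00 − 4×€69.00 = €3,316.00
  €160.00 + 13% × (€3,316.00 − €1,600.00) = €160.00 + 13% × €1,716.00 = €383.08
Long-Term Care Levy: cap €192,392.00 − YTD €191,400.00 = €992.00 subject; 3% × €992.00 = €29.76
Unemployment Insurance: 4.52% × €3,592.00 = €162.36
Total: €383.08 + €29.76 + €162.36 = €575.20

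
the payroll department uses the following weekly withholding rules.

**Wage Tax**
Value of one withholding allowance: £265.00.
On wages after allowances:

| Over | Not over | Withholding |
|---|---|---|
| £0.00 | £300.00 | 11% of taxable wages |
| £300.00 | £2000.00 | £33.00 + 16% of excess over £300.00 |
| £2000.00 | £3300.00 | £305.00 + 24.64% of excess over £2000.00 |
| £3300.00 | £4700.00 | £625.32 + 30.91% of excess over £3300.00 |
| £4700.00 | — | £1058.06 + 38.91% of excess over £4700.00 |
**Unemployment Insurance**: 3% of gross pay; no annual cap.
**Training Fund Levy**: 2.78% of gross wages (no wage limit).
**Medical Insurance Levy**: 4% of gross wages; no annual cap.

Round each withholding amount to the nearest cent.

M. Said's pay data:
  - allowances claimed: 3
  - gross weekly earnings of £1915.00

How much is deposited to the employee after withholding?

Wage Tax: taxable = £1915.00 − 3×£265.00 = £1120.00
  £33.00 + 16% × (£1120.00 − £300.00) = £33.00 + 16% × £820.00 = £164.20
Unemployment Insurance: 3% × £1915.00 = £57.45
Training Fund Levy: 2.78% × £1915.00 = £53.24
Medical Insurance Levy: 4% × £1915.00 = £76.60
Total withheld: £164.20 + £57.45 + £53.24 + £76.60 = £351.49
Net pay: £1915.00 − £351.49 = £1563.51

£1563.51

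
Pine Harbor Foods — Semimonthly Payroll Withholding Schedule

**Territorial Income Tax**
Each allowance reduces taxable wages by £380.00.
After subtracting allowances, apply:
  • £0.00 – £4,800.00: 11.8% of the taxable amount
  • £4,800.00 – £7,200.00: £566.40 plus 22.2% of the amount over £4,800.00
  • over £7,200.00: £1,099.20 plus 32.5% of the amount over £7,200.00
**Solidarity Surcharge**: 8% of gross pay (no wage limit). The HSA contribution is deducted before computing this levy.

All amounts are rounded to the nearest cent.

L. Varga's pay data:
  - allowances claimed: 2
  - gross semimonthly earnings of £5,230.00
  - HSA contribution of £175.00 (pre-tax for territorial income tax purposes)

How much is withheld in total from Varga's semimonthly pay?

Territorial Income Tax: taxable = £5,230.00 − £175.00 − 2×£380.00 = £4,295.00
  11.8% × £4,295.00 = £506.81
Solidarity Surcharge: 8% × £5,055.00 = £404.40
Total: £506.81 + £404.40 = £911.21

£911.21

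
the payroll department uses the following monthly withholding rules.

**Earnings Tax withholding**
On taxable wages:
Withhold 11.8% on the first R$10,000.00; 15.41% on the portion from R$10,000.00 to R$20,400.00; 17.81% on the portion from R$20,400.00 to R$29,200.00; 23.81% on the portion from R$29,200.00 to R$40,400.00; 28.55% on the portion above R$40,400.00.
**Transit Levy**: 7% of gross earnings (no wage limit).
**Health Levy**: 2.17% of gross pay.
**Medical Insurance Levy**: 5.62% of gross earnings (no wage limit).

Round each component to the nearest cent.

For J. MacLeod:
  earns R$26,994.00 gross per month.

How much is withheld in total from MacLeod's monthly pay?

Earnings Tax: taxable = R$26,994.00
  R$2,782.64 + 17.81% × (R$26,994.00 − R$20,400.00) = R$2,782.64 + 17.81% × R$6,594.00 = R$3,957.03
Transit Levy: 7% × R$26,994.00 = R$1,889.58
Health Levy: 2.17% × R$26,994.00 = R$585.77
Medical Insurance Levy: 5.62% × R$26,994.00 = R$1,517.06
Total: R$3,957.03 + R$1,889.58 + R$585.77 + R$1,517.06 = R$7,949.44

R$7,949.44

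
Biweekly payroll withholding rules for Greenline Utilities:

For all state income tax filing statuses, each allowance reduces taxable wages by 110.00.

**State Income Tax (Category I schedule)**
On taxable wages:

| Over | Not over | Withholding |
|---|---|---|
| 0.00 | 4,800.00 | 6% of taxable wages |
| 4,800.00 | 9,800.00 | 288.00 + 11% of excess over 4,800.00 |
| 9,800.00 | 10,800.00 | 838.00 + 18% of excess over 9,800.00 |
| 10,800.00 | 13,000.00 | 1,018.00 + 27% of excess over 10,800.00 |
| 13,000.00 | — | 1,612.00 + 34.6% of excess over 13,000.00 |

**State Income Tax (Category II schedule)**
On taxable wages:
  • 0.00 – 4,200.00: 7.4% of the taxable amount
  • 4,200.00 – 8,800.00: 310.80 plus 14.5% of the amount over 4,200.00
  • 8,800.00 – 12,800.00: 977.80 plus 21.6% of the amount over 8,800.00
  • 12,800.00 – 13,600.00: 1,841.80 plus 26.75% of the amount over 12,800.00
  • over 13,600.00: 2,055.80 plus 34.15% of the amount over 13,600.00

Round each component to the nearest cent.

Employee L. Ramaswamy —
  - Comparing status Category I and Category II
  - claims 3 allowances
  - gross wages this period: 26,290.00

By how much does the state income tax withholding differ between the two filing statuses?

180.58

State Income Tax (Category I): taxable = 26,290.00 − 3×110.00 = 25,960.00
  1,612.00 + 34.6% × (25,960.00 − 13,000.00) = 1,612.00 + 34.6% × 12,960.00 = 6,096.16
State Income Tax (Category II): taxable = 26,290.00 − 3×110.00 = 25,960.00
  2,055.80 + 34.15% × (25,960.00 − 13,600.00) = 2,055.80 + 34.15% × 12,360.00 = 6,276.74
Difference: |6,096.16 − 6,276.74| = 180.58 (higher under Category II)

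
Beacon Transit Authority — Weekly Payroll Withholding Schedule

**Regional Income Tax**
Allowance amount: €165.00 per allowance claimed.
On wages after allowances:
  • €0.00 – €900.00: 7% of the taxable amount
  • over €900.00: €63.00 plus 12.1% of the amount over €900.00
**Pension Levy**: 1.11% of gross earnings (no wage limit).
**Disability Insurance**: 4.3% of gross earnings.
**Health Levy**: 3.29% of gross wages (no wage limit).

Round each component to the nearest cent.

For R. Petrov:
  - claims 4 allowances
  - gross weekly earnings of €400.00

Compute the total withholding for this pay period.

Regional Income Tax: taxable = €400.00 − 4×€165.00 = €-260.00
  Taxable ≤ 0 → €0.00
Pension Levy: 1.11% × €400.00 = €4.44
Disability Insurance: 4.3% × €400.00 = €17.20
Health Levy: 3.29% × €400.00 = €13.16
Total: €0.00 + €4.44 + €17.20 + €13.16 = €34.80

€34.80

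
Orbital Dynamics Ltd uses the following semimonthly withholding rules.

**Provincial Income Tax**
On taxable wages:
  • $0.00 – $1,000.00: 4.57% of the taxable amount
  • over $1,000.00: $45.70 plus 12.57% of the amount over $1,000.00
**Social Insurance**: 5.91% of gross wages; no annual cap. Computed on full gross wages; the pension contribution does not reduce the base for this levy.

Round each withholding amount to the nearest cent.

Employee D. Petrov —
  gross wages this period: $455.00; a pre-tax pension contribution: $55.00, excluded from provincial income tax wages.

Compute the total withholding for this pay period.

$45.17

Provincial Income Tax: taxable = $455.00 − $55.00 = $400.00
  4.57% × $400.00 = $18.28
Social Insurance: 5.91% × $455.00 = $26.89
Total: $18.28 + $26.89 = $45.17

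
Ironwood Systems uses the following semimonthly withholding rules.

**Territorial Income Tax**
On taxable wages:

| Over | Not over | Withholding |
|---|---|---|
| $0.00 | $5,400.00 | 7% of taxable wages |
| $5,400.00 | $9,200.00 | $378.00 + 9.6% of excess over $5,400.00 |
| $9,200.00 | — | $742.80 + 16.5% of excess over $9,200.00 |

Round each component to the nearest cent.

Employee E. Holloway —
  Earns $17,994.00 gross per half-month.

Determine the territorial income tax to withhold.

$2,193.81

Territorial Income Tax: taxable = $17,994.00
  $742.80 + 16.5% × ($17,994.00 − $9,200.00) = $742.80 + 16.5% × $8,794.00 = $2,193.81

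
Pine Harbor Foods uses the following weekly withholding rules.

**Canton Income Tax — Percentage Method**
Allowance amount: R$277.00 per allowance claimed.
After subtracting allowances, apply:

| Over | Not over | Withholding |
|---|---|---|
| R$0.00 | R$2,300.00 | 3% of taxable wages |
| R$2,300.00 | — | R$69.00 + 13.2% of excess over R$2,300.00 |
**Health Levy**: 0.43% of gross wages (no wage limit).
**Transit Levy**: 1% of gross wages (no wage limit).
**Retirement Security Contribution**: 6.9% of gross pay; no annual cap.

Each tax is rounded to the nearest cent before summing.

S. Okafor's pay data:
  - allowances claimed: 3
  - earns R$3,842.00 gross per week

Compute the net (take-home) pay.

R$3,359.11

Canton Income Tax: taxable = R$3,842.00 − 3×R$277.00 = R$3,011.00
  R$69.00 + 13.2% × (R$3,011.00 − R$2,300.00) = R$69.00 + 13.2% × R$711.00 = R$162.85
Health Levy: 0.43% × R$3,842.00 = R$16.52
Transit Levy: 1% × R$3,842.00 = R$38.42
Retirement Security Contribution: 6.9% × R$3,842.00 = R$265.10
Total withheld: R$162.85 + R$16.52 + R$38.42 + R$265.10 = R$482.89
Net pay: R$3,842.00 − R$482.89 = R$3,359.11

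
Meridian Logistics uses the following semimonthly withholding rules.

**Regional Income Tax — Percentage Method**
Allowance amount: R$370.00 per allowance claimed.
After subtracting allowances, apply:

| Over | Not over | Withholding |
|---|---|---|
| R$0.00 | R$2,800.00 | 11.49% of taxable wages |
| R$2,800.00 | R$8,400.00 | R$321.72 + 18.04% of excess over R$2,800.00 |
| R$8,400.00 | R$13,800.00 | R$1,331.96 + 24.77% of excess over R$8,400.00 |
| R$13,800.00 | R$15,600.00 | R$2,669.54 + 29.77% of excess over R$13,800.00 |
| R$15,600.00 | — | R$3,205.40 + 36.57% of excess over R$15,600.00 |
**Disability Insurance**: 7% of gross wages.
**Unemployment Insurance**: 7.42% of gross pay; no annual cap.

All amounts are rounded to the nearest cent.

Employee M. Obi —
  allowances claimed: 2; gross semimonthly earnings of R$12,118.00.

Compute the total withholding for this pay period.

Regional Income Tax: taxable = R$12,118.00 − 2×R$370.00 = R$11,378.00
  R$1,331.96 + 24.77% × (R$11,378.00 − R$8,400.00) = R$1,331.96 + 24.77% × R$2,978.00 = R$2,069.61
Disability Insurance: 7% × R$12,118.00 = R$848.26
Unemployment Insurance: 7.42% × R$12,118.00 = R$899.16
Total: R$2,069.61 + R$848.26 + R$899.16 = R$3,817.03

R$3,817.03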